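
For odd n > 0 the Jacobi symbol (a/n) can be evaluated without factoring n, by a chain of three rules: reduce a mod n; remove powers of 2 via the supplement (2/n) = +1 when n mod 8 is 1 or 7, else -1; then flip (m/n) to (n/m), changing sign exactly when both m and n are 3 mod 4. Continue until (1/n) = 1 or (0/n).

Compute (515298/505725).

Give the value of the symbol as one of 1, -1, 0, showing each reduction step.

(515298/505725): 515298 mod 505725 = 9573, so (515298/505725) = (9573/505725)
flip (9573/505725) -> (505725/9573): both odd, 9573 mod 4 = 1, 505725 mod 4 = 1, so the flip contributes +1; sign now +1
(505725/9573): 505725 mod 9573 = 7929, so (505725/9573) = (7929/9573)
flip (7929/9573) -> (9573/7929): both odd, 7929 mod 4 = 1, 9573 mod 4 = 1, so the flip contributes +1; sign now +1
(9573/7929): 9573 mod 7929 = 1644, so (9573/7929) = (1644/7929)
factor out 2^2: 1644 = 2^2·411; with 7929 mod 8 = 1, (2/7929) = +1; sign now +1; continue with (411/7929)
flip (411/7929) -> (7929/411): both odd, 411 mod 4 = 3, 7929 mod 4 = 1, so the flip contributes +1; sign now +1
(7929/411): 7929 mod 411 = 120, so (7929/411) = (120/411)
factor out 2^3: 120 = 2^3·15; with 411 mod 8 = 3, (2/411) = -1; sign now -1; continue with (15/411)
flip (15/411) -> (411/15): both odd, 15 mod 4 = 3, 411 mod 4 = 3, so the flip contributes -1; sign now +1
(411/15): 411 mod 15 = 6, so (411/15) = (6/15)
factor out 2^1: 6 = 2^1·3; with 15 mod 8 = 7, (2/15) = +1; sign now +1; continue with (3/15)
flip (3/15) -> (15/3): both odd, 3 mod 4 = 3, 15 mod 4 = 3, so the flip contributes -1; sign now -1
(15/3): 15 mod 3 = 0, so (15/3) = (0/3)
reached (0/3); gcd(a, n) > 1, so (0/3) = 0 and the symbol is 0

0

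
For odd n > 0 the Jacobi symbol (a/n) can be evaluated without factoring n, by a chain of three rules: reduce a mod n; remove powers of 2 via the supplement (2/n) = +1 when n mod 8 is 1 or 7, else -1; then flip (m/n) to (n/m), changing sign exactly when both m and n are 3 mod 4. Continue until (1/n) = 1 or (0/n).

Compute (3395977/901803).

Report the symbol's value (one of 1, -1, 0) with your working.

1

(3395977/901803): 3395977 mod 901803 = 690568, so (3395977/901803) = (690568/901803)
factor out 2^3: 690568 = 2^3·86321; with 901803 mod 8 = 3, (2/901803) = -1; sign now -1; continue with (86321/901803)
flip (86321/901803) -> (901803/86321): both odd, 86321 mod 4 = 1, 901803 mod 4 = 3, so the flip contributes +1; sign now -1
(901803/86321): 901803 mod 86321 = 38593, so (901803/86321) = (38593/86321)
flip (38593/86321) -> (86321/38593): both odd, 38593 mod 4 = 1, 86321 mod 4 = 1, so the flip contributes +1; sign now -1
(86321/38593): 86321 mod 38593 = 9135, so (86321/38593) = (9135/38593)
flip (9135/38593) -> (38593/9135): both odd, 9135 mod 4 = 3, 38593 mod 4 = 1, so the flip contributes +1; sign now -1
(38593/9135): 38593 mod 9135 = 2053, so (38593/9135) = (2053/9135)
flip (2053/9135) -> (9135/2053): both odd, 2053 mod 4 = 1, 9135 mod 4 = 3, so the flip contributes +1; sign now -1
(9135/2053): 9135 mod 2053 = 923, so (9135/2053) = (923/2053)
flip (923/2053) -> (2053/923): both odd, 923 mod 4 = 3, 2053 mod 4 = 1, so the flip contributes +1; sign now -1
(2053/923): 2053 mod 923 = 207, so (2053/923) = (207/923)
flip (207/923) -> (923/207): both odd, 207 mod 4 = 3, 923 mod 4 = 3, so the flip contributes -1; sign now +1
(923/207): 923 mod 207 = 95, so (923/207) = (95/207)
flip (95/207) -> (207/95): both odd, 95 mod 4 = 3, 207 mod 4 = 3, so the flip contributes -1; sign now -1
(207/95): 207 mod 95 = 17, so (207/95) = (17/95)
flip (17/95) -> (95/17): both odd, 17 mod 4 = 1, 95 mod 4 = 3, so the flip contributes +1; sign now -1
(95/17): 95 mod 17 = 10, so (95/17) = (10/17)
factor out 2^1: 10 = 2^1·5; with 17 mod 8 = 1, (2/17) = +1; sign now -1; continue with (5/17)
flip (5/17) -> (17/5): both odd, 5 mod 4 = 1, 17 mod 4 = 1, so the flip contributes +1; sign now -1
(17/5): 17 mod 5 = 2, so (17/5) = (2/5)
factor out 2^1: 2 = 2^1·1; with 5 mod 8 = 5, (2/5) = -1; sign now +1; continue with (1/5)
reached (1/5) = 1, so the symbol is +1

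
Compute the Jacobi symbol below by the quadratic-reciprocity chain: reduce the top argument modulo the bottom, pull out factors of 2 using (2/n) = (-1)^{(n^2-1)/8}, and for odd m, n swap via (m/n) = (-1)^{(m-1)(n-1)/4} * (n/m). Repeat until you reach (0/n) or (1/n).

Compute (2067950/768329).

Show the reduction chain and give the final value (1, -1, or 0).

-1

(2067950/768329) = (531292/768329)   [reduce mod 768329]
531292 = 2^2·132823; (2/768329) = +1 since 768329 mod 8 = 1, so (531292/768329) = (+1)^2·(132823/768329); sign now +1
reciprocity: (132823/768329) = +1·(768329/132823) since 132823 mod 4 = 3, 768329 mod 4 = 1; sign now +1
(768329/132823) = (104214/132823)   [reduce mod 132823]
104214 = 2^1·52107; (2/132823) = +1 since 132823 mod 8 = 7, so (104214/132823) = (+1)^1·(52107/132823); sign now +1
reciprocity: (52107/132823) = -1·(132823/52107) since 52107 mod 4 = 3, 132823 mod 4 = 3; sign now -1
(132823/52107) = (28609/52107)   [reduce mod 52107]
reciprocity: (28609/52107) = +1·(52107/28609) since 28609 mod 4 = 1, 52107 mod 4 = 3; sign now -1
(52107/28609) = (23498/28609)   [reduce mod 28609]
23498 = 2^1·11749; (2/28609) = +1 since 28609 mod 8 = 1, so (23498/28609) = (+1)^1·(11749/28609); sign now -1
reciprocity: (11749/28609) = +1·(28609/11749) since 11749 mod 4 = 1, 28609 mod 4 = 1; sign now -1
(28609/11749) = (5111/11749)   [reduce mod 11749]
reciprocity: (5111/11749) = +1·(11749/5111) since 5111 mod 4 = 3, 11749 mod 4 = 1; sign now -1
(11749/5111) = (1527/5111)   [reduce mod 5111]
reciprocity: (1527/5111) = -1·(5111/1527) since 1527 mod 4 = 3, 5111 mod 4 = 3; sign now +1
(5111/1527) = (530/1527)   [reduce mod 1527]
530 = 2^1·265; (2/1527) = +1 since 1527 mod 8 = 7, so (530/1527) = (+1)^1·(265/1527); sign now +1
reciprocity: (265/1527) = +1·(1527/265) since 265 mod 4 = 1, 1527 mod 4 = 3; sign now +1
(1527/265) = (202/265)   [reduce mod 265]
202 = 2^1·101; (2/265) = +1 since 265 mod 8 = 1, so (202/265) = (+1)^1·(101/265); sign now +1
reciprocity: (101/265) = +1·(265/101) since 101 mod 4 = 1, 265 mod 4 = 1; sign now +1
(265/101) = (63/101)   [reduce mod 101]
reciprocity: (63/101) = +1·(101/63) since 63 mod 4 = 3, 101 mod 4 = 1; sign now +1
(101/63) = (38/63)   [reduce mod 63]
38 = 2^1·19; (2/63) = +1 since 63 mod 8 = 7, so (38/63) = (+1)^1·(19/63); sign now +1
reciprocity: (19/63) = -1·(63/19) since 19 mod 4 = 3, 63 mod 4 = 3; sign now -1
(63/19) = (6/19)   [reduce mod 19]
6 = 2^1·3; (2/19) = -1 since 19 mod 8 = 3, so (6/19) = (-1)^1·(3/19); sign now +1
reciprocity: (3/19) = -1·(19/3) since 3 mod 4 = 3, 19 mod 4 = 3; sign now -1
(19/3) = (1/3)   [reduce mod 3]
(1/3) = 1; final value = sign = -1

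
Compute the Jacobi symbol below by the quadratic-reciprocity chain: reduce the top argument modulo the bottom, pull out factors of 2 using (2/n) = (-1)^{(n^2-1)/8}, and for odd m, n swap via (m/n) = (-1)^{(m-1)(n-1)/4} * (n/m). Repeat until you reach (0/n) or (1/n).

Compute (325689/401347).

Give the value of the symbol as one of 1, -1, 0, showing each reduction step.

-1

flip (325689/401347) -> (401347/325689): both odd, 325689 mod 4 = 1, 401347 mod 4 = 3, so the flip contributes +1; sign now +1
(401347/325689): 401347 mod 325689 = 75658, so (401347/325689) = (75658/325689)
factor out 2^1: 75658 = 2^1·37829; with 325689 mod 8 = 1, (2/325689) = +1; sign now +1; continue with (37829/325689)
flip (37829/325689) -> (325689/37829): both odd, 37829 mod 4 = 1, 325689 mod 4 = 1, so the flip contributes +1; sign now +1
(325689/37829): 325689 mod 37829 = 23057, so (325689/37829) = (23057/37829)
flip (23057/37829) -> (37829/23057): both odd, 23057 mod 4 = 1, 37829 mod 4 = 1, so the flip contributes +1; sign now +1
(37829/23057): 37829 mod 23057 = 14772, so (37829/23057) = (14772/23057)
factor out 2^2: 14772 = 2^2·3693; with 23057 mod 8 = 1, (2/23057) = +1; sign now +1; continue with (3693/23057)
flip (3693/23057) -> (23057/3693): both odd, 3693 mod 4 = 1, 23057 mod 4 = 1, so the flip contributes +1; sign now +1
(23057/3693): 23057 mod 3693 = 899, so (23057/3693) = (899/3693)
flip (899/3693) -> (3693/899): both odd, 899 mod 4 = 3, 3693 mod 4 = 1, so the flip contributes +1; sign now +1
(3693/899): 3693 mod 899 = 97, so (3693/899) = (97/899)
flip (97/899) -> (899/97): both odd, 97 mod 4 = 1, 899 mod 4 = 3, so the flip contributes +1; sign now +1
(899/97): 899 mod 97 = 26, so (899/97) = (26/97)
factor out 2^1: 26 = 2^1·13; with 97 mod 8 = 1, (2/97) = +1; sign now +1; continue with (13/97)
flip (13/97) -> (97/13): both odd, 13 mod 4 = 1, 97 mod 4 = 1, so the flip contributes +1; sign now +1
(97/13): 97 mod 13 = 6, so (97/13) = (6/13)
factor out 2^1: 6 = 2^1·3; with 13 mod 8 = 5, (2/13) = -1; sign now -1; continue with (3/13)
flip (3/13) -> (13/3): both odd, 3 mod 4 = 3, 13 mod 4 = 1, so the flip contributes +1; sign now -1
(13/3): 13 mod 3 = 1, so (13/3) = (1/3)
reached (1/3) = 1, so the symbol is -1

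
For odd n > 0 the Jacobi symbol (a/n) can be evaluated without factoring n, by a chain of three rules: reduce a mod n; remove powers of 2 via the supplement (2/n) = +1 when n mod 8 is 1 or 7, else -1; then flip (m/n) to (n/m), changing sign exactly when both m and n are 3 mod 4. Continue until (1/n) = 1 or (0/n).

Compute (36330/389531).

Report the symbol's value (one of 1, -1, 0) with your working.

-1

36330 = 2^1·18165; (2/389531) = -1 since 389531 mod 8 = 3, so (36330/389531) = (-1)^1·(18165/389531); sign now -1
reciprocity: (18165/389531) = +1·(389531/18165) since 18165 mod 4 = 1, 389531 mod 4 = 3; sign now -1
(389531/18165) = (8066/18165)   [reduce mod 18165]
8066 = 2^1·4033; (2/18165) = -1 since 18165 mod 8 = 5, so (8066/18165) = (-1)^1·(4033/18165); sign now +1
reciprocity: (4033/18165) = +1·(18165/4033) since 4033 mod 4 = 1, 18165 mod 4 = 1; sign now +1
(18165/4033) = (2033/4033)   [reduce mod 4033]
reciprocity: (2033/4033) = +1·(4033/2033) since 2033 mod 4 = 1, 4033 mod 4 = 1; sign now +1
(4033/2033) = (2000/2033)   [reduce mod 2033]
2000 = 2^4·125; (2/2033) = +1 since 2033 mod 8 = 1, so (2000/2033) = (+1)^4·(125/2033); sign now +1
reciprocity: (125/2033) = +1·(2033/125) since 125 mod 4 = 1, 2033 mod 4 = 1; sign now +1
(2033/125) = (33/125)   [reduce mod 125]
reciprocity: (33/125) = +1·(125/33) since 33 mod 4 = 1, 125 mod 4 = 1; sign now +1
(125/33) = (26/33)   [reduce mod 33]
26 = 2^1·13; (2/33) = +1 since 33 mod 8 = 1, so (26/33) = (+1)^1·(13/33); sign now +1
reciprocity: (13/33) = +1·(33/13) since 13 mod 4 = 1, 33 mod 4 = 1; sign now +1
(33/13) = (7/13)   [reduce mod 13]
reciprocity: (7/13) = +1·(13/7) since 7 mod 4 = 3, 13 mod 4 = 1; sign now +1
(13/7) = (6/7)   [reduce mod 7]
6 = 2^1·3; (2/7) = +1 since 7 mod 8 = 7, so (6/7) = (+1)^1·(3/7); sign now +1
reciprocity: (3/7) = -1·(7/3) since 3 mod 4 = 3, 7 mod 4 = 3; sign now -1
(7/3) = (1/3)   [reduce mod 3]
(1/3) = 1; final value = sign = -1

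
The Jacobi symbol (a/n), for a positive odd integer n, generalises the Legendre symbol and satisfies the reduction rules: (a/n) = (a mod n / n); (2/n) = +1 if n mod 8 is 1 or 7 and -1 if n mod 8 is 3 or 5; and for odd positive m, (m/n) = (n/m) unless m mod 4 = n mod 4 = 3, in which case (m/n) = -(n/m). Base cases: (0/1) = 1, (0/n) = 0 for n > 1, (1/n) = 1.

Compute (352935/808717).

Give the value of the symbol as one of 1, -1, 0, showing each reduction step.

reciprocity: (352935/808717) = +1·(808717/352935) since 352935 mod 4 = 3, 808717 mod 4 = 1; sign now +1
(808717/352935) = (102847/352935)   [reduce mod 352935]
reciprocity: (102847/352935) = -1·(352935/102847) since 102847 mod 4 = 3, 352935 mod 4 = 3; sign now -1
(352935/102847) = (44394/102847)   [reduce mod 102847]
44394 = 2^1·22197; (2/102847) = +1 since 102847 mod 8 = 7, so (44394/102847) = (+1)^1·(22197/102847); sign now -1
reciprocity: (22197/102847) = +1·(102847/22197) since 22197 mod 4 = 1, 102847 mod 4 = 3; sign now -1
(102847/22197) = (14059/22197)   [reduce mod 22197]
reciprocity: (14059/22197) = +1·(22197/14059) since 14059 mod 4 = 3, 22197 mod 4 = 1; sign now -1
(22197/14059) = (8138/14059)   [reduce mod 14059]
8138 = 2^1·4069; (2/14059) = -1 since 14059 mod 8 = 3, so (8138/14059) = (-1)^1·(4069/14059); sign now +1
reciprocity: (4069/14059) = +1·(14059/4069) since 4069 mod 4 = 1, 14059 mod 4 = 3; sign now +1
(14059/4069) = (1852/4069)   [reduce mod 4069]
1852 = 2^2·463; (2/4069) = -1 since 4069 mod 8 = 5, so (1852/4069) = (-1)^2·(463/4069); sign now +1
reciprocity: (463/4069) = +1·(4069/463) since 463 mod 4 = 3, 4069 mod 4 = 1; sign now +1
(4069/463) = (365/463)   [reduce mod 463]
reciprocity: (365/463) = +1·(463/365) since 365 mod 4 = 1, 463 mod 4 = 3; sign now +1
(463/365) = (98/365)   [reduce mod 365]
98 = 2^1·49; (2/365) = -1 since 365 mod 8 = 5, so (98/365) = (-1)^1·(49/365); sign now -1
reciprocity: (49/365) = +1·(365/49) since 49 mod 4 = 1, 365 mod 4 = 1; sign now -1
(365/49) = (22/49)   [reduce mod 49]
22 = 2^1·11; (2/49) = +1 since 49 mod 8 = 1, so (22/49) = (+1)^1·(11/49); sign now -1
reciprocity: (11/49) = +1·(49/11) since 11 mod 4 = 3, 49 mod 4 = 1; sign now -1
(49/11) = (5/11)   [reduce mod 11]
reciprocity: (5/11) = +1·(11/5) since 5 mod 4 = 1, 11 mod 4 = 3; sign now -1
(11/5) = (1/5)   [reduce mod 5]
(1/5) = 1; final value = sign = -1

-1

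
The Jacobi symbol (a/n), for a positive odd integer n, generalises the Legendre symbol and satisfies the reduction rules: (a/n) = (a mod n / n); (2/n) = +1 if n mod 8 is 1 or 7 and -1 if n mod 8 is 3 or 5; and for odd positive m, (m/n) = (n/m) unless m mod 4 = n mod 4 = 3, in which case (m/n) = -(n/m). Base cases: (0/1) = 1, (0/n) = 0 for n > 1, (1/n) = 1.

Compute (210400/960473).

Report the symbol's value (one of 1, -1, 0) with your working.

factor out 2^5: 210400 = 2^5·6575; with 960473 mod 8 = 1, (2/960473) = +1; sign now +1; continue with (6575/960473)
flip (6575/960473) -> (960473/6575): both odd, 6575 mod 4 = 3, 960473 mod 4 = 1, so the flip contributes +1; sign now +1
(960473/6575): 960473 mod 6575 = 523, so (960473/6575) = (523/6575)
flip (523/6575) -> (6575/523): both odd, 523 mod 4 = 3, 6575 mod 4 = 3, so the flip contributes -1; sign now -1
(6575/523): 6575 mod 523 = 299, so (6575/523) = (299/523)
flip (299/523) -> (523/299): both odd, 299 mod 4 = 3, 523 mod 4 = 3, so the flip contributes -1; sign now +1
(523/299): 523 mod 299 = 224, so (523/299) = (224/299)
factor out 2^5: 224 = 2^5·7; with 299 mod 8 = 3, (2/299) = -1; sign now -1; continue with (7/299)
flip (7/299) -> (299/7): both odd, 7 mod 4 = 3, 299 mod 4 = 3, so the flip contributes -1; sign now +1
(299/7): 299 mod 7 = 5, so (299/7) = (5/7)
flip (5/7) -> (7/5): both odd, 5 mod 4 = 1, 7 mod 4 = 3, so the flip contributes +1; sign now +1
(7/5): 7 mod 5 = 2, so (7/5) = (2/5)
factor out 2^1: 2 = 2^1·1; with 5 mod 8 = 5, (2/5) = -1; sign now -1; continue with (1/5)
reached (1/5) = 1, so the symbol is -1

-1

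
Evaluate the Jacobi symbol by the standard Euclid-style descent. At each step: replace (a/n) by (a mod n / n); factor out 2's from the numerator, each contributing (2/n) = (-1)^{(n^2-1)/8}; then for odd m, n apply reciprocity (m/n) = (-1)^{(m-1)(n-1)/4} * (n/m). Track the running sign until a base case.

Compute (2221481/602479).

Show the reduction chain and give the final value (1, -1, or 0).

(2221481/602479): 2221481 mod 602479 = 414044, so (2221481/602479) = (414044/602479)
factor out 2^2: 414044 = 2^2·103511; with 602479 mod 8 = 7, (2/602479) = +1; sign now +1; continue with (103511/602479)
flip (103511/602479) -> (602479/103511): both odd, 103511 mod 4 = 3, 602479 mod 4 = 3, so the flip contributes -1; sign now -1
(602479/103511): 602479 mod 103511 = 84924, so (602479/103511) = (84924/103511)
factor out 2^2: 84924 = 2^2·21231; with 103511 mod 8 = 7, (2/103511) = +1; sign now -1; continue with (21231/103511)
flip (21231/103511) -> (103511/21231): both odd, 21231 mod 4 = 3, 103511 mod 4 = 3, so the flip contributes -1; sign now +1
(103511/21231): 103511 mod 21231 = 18587, so (103511/21231) = (18587/21231)
flip (18587/21231) -> (21231/18587): both odd, 18587 mod 4 = 3, 21231 mod 4 = 3, so the flip contributes -1; sign now -1
(21231/18587): 21231 mod 18587 = 2644, so (21231/18587) = (2644/18587)
factor out 2^2: 2644 = 2^2·661; with 18587 mod 8 = 3, (2/18587) = -1; sign now -1; continue with (661/18587)
flip (661/18587) -> (18587/661): both odd, 661 mod 4 = 1, 18587 mod 4 = 3, so the flip contributes +1; sign now -1
(18587/661): 18587 mod 661 = 79, so (18587/661) = (79/661)
flip (79/661) -> (661/79): both odd, 79 mod 4 = 3, 661 mod 4 = 1, so the flip contributes +1; sign now -1
(661/79): 661 mod 79 = 29, so (661/79) = (29/79)
flip (29/79) -> (79/29): both odd, 29 mod 4 = 1, 79 mod 4 = 3, so the flip contributes +1; sign now -1
(79/29): 79 mod 29 = 21, so (79/29) = (21/29)
flip (21/29) -> (29/21): both odd, 21 mod 4 = 1, 29 mod 4 = 1, so the flip contributes +1; sign now -1
(29/21): 29 mod 21 = 8, so (29/21) = (8/21)
factor out 2^3: 8 = 2^3·1; with 21 mod 8 = 5, (2/21) = -1; sign now +1; continue with (1/21)
reached (1/21) = 1, so the symbol is +1

1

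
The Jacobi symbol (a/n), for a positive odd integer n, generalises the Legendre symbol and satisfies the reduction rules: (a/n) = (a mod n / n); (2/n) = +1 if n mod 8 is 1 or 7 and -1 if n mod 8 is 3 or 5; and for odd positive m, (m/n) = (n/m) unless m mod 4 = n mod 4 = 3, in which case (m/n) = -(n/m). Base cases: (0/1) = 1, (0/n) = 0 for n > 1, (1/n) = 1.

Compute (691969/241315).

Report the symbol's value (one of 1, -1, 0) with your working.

(691969/241315) = (209339/241315)   [reduce mod 241315]
reciprocity: (209339/241315) = -1·(241315/209339) since 209339 mod 4 = 3, 241315 mod 4 = 3; sign now -1
(241315/209339) = (31976/209339)   [reduce mod 209339]
31976 = 2^3·3997; (2/209339) = -1 since 209339 mod 8 = 3, so (31976/209339) = (-1)^3·(3997/209339); sign now +1
reciprocity: (3997/209339) = +1·(209339/3997) since 3997 mod 4 = 1, 209339 mod 4 = 3; sign now +1
(209339/3997) = (1495/3997)   [reduce mod 3997]
reciprocity: (1495/3997) = +1·(3997/1495) since 1495 mod 4 = 3, 3997 mod 4 = 1; sign now +1
(3997/1495) = (1007/1495)   [reduce mod 1495]
reciprocity: (1007/1495) = -1·(1495/1007) since 1007 mod 4 = 3, 1495 mod 4 = 3; sign now -1
(1495/1007) = (488/1007)   [reduce mod 1007]
488 = 2^3·61; (2/1007) = +1 since 1007 mod 8 = 7, so (488/1007) = (+1)^3·(61/1007); sign now -1
reciprocity: (61/1007) = +1·(1007/61) since 61 mod 4 = 1, 1007 mod 4 = 3; sign now -1
(1007/61) = (31/61)   [reduce mod 61]
reciprocity: (31/61) = +1·(61/31) since 31 mod 4 = 3, 61 mod 4 = 1; sign now -1
(61/31) = (30/31)   [reduce mod 31]
30 = 2^1·15; (2/31) = +1 since 31 mod 8 = 7, so (30/31) = (+1)^1·(15/31); sign now -1
reciprocity: (15/31) = -1·(31/15) since 15 mod 4 = 3, 31 mod 4 = 3; sign now +1
(31/15) = (1/15)   [reduce mod 15]
(1/15) = 1; final value = sign = +1

1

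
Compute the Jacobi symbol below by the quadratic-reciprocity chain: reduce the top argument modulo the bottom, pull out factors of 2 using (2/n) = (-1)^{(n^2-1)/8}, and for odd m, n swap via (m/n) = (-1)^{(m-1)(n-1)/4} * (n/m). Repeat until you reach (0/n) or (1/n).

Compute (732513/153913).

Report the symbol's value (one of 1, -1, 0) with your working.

(732513/153913) = (116861/153913)   [reduce mod 153913]
reciprocity: (116861/153913) = +1·(153913/116861) since 116861 mod 4 = 1, 153913 mod 4 = 1; sign now +1
(153913/116861) = (37052/116861)   [reduce mod 116861]
37052 = 2^2·9263; (2/116861) = -1 since 116861 mod 8 = 5, so (37052/116861) = (-1)^2·(9263/116861); sign now +1
reciprocity: (9263/116861) = +1·(116861/9263) since 9263 mod 4 = 3, 116861 mod 4 = 1; sign now +1
(116861/9263) = (5705/9263)   [reduce mod 9263]
reciprocity: (5705/9263) = +1·(9263/5705) since 5705 mod 4 = 1, 9263 mod 4 = 3; sign now +1
(9263/5705) = (3558/5705)   [reduce mod 5705]
3558 = 2^1·1779; (2/5705) = +1 since 5705 mod 8 = 1, so (3558/5705) = (+1)^1·(1779/5705); sign now +1
reciprocity: (1779/5705) = +1·(5705/1779) since 1779 mod 4 = 3, 5705 mod 4 = 1; sign now +1
(5705/1779) = (368/1779)   [reduce mod 1779]
368 = 2^4·23; (2/1779) = -1 since 1779 mod 8 = 3, so (368/1779) = (-1)^4·(23/1779); sign now +1
reciprocity: (23/1779) = -1·(1779/23) since 23 mod 4 = 3, 1779 mod 4 = 3; sign now -1
(1779/23) = (8/23)   [reduce mod 23]
8 = 2^3·1; (2/23) = +1 since 23 mod 8 = 7, so (8/23) = (+1)^3·(1/23); sign now -1
(1/23) = 1; final value = sign = -1

-1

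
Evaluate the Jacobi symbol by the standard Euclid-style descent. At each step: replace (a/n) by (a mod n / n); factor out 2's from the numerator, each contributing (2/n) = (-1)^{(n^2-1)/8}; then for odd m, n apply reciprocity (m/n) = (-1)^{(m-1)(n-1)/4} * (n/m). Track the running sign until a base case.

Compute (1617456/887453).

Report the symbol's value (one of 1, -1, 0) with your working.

(1617456/887453): 1617456 mod 887453 = 730003, so (1617456/887453) = (730003/887453)
flip (730003/887453) -> (887453/730003): both odd, 730003 mod 4 = 3, 887453 mod 4 = 1, so the flip contributes +1; sign now +1
(887453/730003): 887453 mod 730003 = 157450, so (887453/730003) = (157450/730003)
factor out 2^1: 157450 = 2^1·78725; with 730003 mod 8 = 3, (2/730003) = -1; sign now -1; continue with (78725/730003)
flip (78725/730003) -> (730003/78725): both odd, 78725 mod 4 = 1, 730003 mod 4 = 3, so the flip contributes +1; sign now -1
(730003/78725): 730003 mod 78725 = 21478, so (730003/78725) = (21478/78725)
factor out 2^1: 21478 = 2^1·10739; with 78725 mod 8 = 5, (2/78725) = -1; sign now +1; continue with (10739/78725)
flip (10739/78725) -> (78725/10739): both odd, 10739 mod 4 = 3, 78725 mod 4 = 1, so the flip contributes +1; sign now +1
(78725/10739): 78725 mod 10739 = 3552, so (78725/10739) = (3552/10739)
factor out 2^5: 3552 = 2^5·111; with 10739 mod 8 = 3, (2/10739) = -1; sign now -1; continue with (111/10739)
flip (111/10739) -> (10739/111): both odd, 111 mod 4 = 3, 10739 mod 4 = 3, so the flip contributes -1; sign now +1
(10739/111): 10739 mod 111 = 83, so (10739/111) = (83/111)
flip (83/111) -> (111/83): both odd, 83 mod 4 = 3, 111 mod 4 = 3, so the flip contributes -1; sign now -1
(111/83): 111 mod 83 = 28, so (111/83) = (28/83)
factor out 2^2: 28 = 2^2·7; with 83 mod 8 = 3, (2/83) = -1; sign now -1; continue with (7/83)
flip (7/83) -> (83/7): both odd, 7 mod 4 = 3, 83 mod 4 = 3, so the flip contributes -1; sign now +1
(83/7): 83 mod 7 = 6, so (83/7) = (6/7)
factor out 2^1: 6 = 2^1·3; with 7 mod 8 = 7, (2/7) = +1; sign now +1; continue with (3/7)
flip (3/7) -> (7/3): both odd, 3 mod 4 = 3, 7 mod 4 = 3, so the flip contributes -1; sign now -1
(7/3): 7 mod 3 = 1, so (7/3) = (1/3)
reached (1/3) = 1, so the symbol is -1

-1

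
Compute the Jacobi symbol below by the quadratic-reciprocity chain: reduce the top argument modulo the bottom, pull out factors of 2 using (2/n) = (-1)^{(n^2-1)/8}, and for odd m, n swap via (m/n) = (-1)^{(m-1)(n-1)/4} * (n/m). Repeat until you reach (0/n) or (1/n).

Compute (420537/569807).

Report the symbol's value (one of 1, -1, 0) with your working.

reciprocity: (420537/569807) = +1·(569807/420537) since 420537 mod 4 = 1, 569807 mod 4 = 3; sign now +1
(569807/420537) = (149270/420537)   [reduce mod 420537]
149270 = 2^1·74635; (2/420537) = +1 since 420537 mod 8 = 1, so (149270/420537) = (+1)^1·(74635/420537); sign now +1
reciprocity: (74635/420537) = +1·(420537/74635) since 74635 mod 4 = 3, 420537 mod 4 = 1; sign now +1
(420537/74635) = (47362/74635)   [reduce mod 74635]
47362 = 2^1·23681; (2/74635) = -1 since 74635 mod 8 = 3, so (47362/74635) = (-1)^1·(23681/74635); sign now -1
reciprocity: (23681/74635) = +1·(74635/23681) since 23681 mod 4 = 1, 74635 mod 4 = 3; sign now -1
(74635/23681) = (3592/23681)   [reduce mod 23681]
3592 = 2^3·449; (2/23681) = +1 since 23681 mod 8 = 1, so (3592/23681) = (+1)^3·(449/23681); sign now -1
reciprocity: (449/23681) = +1·(23681/449) since 449 mod 4 = 1, 23681 mod 4 = 1; sign now -1
(23681/449) = (333/449)   [reduce mod 449]
reciprocity: (333/449) = +1·(449/333) since 333 mod 4 = 1, 449 mod 4 = 1; sign now -1
(449/333) = (116/333)   [reduce mod 333]
116 = 2^2·29; (2/333) = -1 since 333 mod 8 = 5, so (116/333) = (-1)^2·(29/333); sign now -1
reciprocity: (29/333) = +1·(333/29) since 29 mod 4 = 1, 333 mod 4 = 1; sign now -1
(333/29) = (14/29)   [reduce mod 29]
14 = 2^1·7; (2/29) = -1 since 29 mod 8 = 5, so (14/29) = (-1)^1·(7/29); sign now +1
reciprocity: (7/29) = +1·(29/7) since 7 mod 4 = 3, 29 mod 4 = 1; sign now +1
(29/7) = (1/7)   [reduce mod 7]
(1/7) = 1; final value = sign = +1

1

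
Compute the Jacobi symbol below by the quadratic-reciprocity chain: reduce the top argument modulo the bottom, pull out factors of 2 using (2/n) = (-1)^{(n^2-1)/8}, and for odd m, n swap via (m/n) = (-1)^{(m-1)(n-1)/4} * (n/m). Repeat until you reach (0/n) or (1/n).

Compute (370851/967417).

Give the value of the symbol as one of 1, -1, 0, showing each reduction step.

reciprocity: (370851/967417) = +1·(967417/370851) since 370851 mod 4 = 3, 967417 mod 4 = 1; sign now +1
(967417/370851) = (225715/370851)   [reduce mod 370851]
reciprocity: (225715/370851) = -1·(370851/225715) since 225715 mod 4 = 3, 370851 mod 4 = 3; sign now -1
(370851/225715) = (145136/225715)   [reduce mod 225715]
145136 = 2^4·9071; (2/225715) = -1 since 225715 mod 8 = 3, so (145136/225715) = (-1)^4·(9071/225715); sign now -1
reciprocity: (9071/225715) = -1·(225715/9071) since 9071 mod 4 = 3, 225715 mod 4 = 3; sign now +1
(225715/9071) = (8011/9071)   [reduce mod 9071]
reciprocity: (8011/9071) = -1·(9071/8011) since 8011 mod 4 = 3, 9071 mod 4 = 3; sign now -1
(9071/8011) = (1060/8011)   [reduce mod 8011]
1060 = 2^2·265; (2/8011) = -1 since 8011 mod 8 = 3, so (1060/8011) = (-1)^2·(265/8011); sign now -1
reciprocity: (265/8011) = +1·(8011/265) since 265 mod 4 = 1, 8011 mod 4 = 3; sign now -1
(8011/265) = (61/265)   [reduce mod 265]
reciprocity: (61/265) = +1·(265/61) since 61 mod 4 = 1, 265 mod 4 = 1; sign now -1
(265/61) = (21/61)   [reduce mod 61]
reciprocity: (21/61) = +1·(61/21) since 21 mod 4 = 1, 61 mod 4 = 1; sign now -1
(61/21) = (19/21)   [reduce mod 21]
reciprocity: (19/21) = +1·(21/19) since 19 mod 4 = 3, 21 mod 4 = 1; sign now -1
(21/19) = (2/19)   [reduce mod 19]
2 = 2^1·1; (2/19) = -1 since 19 mod 8 = 3, so (2/19) = (-1)^1·(1/19); sign now +1
(1/19) = 1; final value = sign = +1

1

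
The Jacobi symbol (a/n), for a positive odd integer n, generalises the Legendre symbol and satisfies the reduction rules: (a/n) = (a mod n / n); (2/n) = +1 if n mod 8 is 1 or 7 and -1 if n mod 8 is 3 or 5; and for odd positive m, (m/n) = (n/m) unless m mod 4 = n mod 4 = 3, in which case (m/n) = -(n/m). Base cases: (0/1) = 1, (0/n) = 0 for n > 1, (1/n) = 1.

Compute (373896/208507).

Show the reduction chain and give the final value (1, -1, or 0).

(373896/208507) = (165389/208507)   [reduce mod 208507]
reciprocity: (165389/208507) = +1·(208507/165389) since 165389 mod 4 = 1, 208507 mod 4 = 3; sign now +1
(208507/165389) = (43118/165389)   [reduce mod 165389]
43118 = 2^1·21559; (2/165389) = -1 since 165389 mod 8 = 5, so (43118/165389) = (-1)^1·(21559/165389); sign now -1
reciprocity: (21559/165389) = +1·(165389/21559) since 21559 mod 4 = 3, 165389 mod 4 = 1; sign now -1
(165389/21559) = (14476/21559)   [reduce mod 21559]
14476 = 2^2·3619; (2/21559) = +1 since 21559 mod 8 = 7, so (14476/21559) = (+1)^2·(3619/21559); sign now -1
reciprocity: (3619/21559) = -1·(21559/3619) since 3619 mod 4 = 3, 21559 mod 4 = 3; sign now +1
(21559/3619) = (3464/3619)   [reduce mod 3619]
3464 = 2^3·433; (2/3619) = -1 since 3619 mod 8 = 3, so (3464/3619) = (-1)^3·(433/3619); sign now -1
reciprocity: (433/3619) = +1·(3619/433) since 433 mod 4 = 1, 3619 mod 4 = 3; sign now -1
(3619/433) = (155/433)   [reduce mod 433]
reciprocity: (155/433) = +1·(433/155) since 155 mod 4 = 3, 433 mod 4 = 1; sign now -1
(433/155) = (123/155)   [reduce mod 155]
reciprocity: (123/155) = -1·(155/123) since 123 mod 4 = 3, 155 mod 4 = 3; sign now +1
(155/123) = (32/123)   [reduce mod 123]
32 = 2^5·1; (2/123) = -1 since 123 mod 8 = 3, so (32/123) = (-1)^5·(1/123); sign now -1
(1/123) = 1; final value = sign = -1

-1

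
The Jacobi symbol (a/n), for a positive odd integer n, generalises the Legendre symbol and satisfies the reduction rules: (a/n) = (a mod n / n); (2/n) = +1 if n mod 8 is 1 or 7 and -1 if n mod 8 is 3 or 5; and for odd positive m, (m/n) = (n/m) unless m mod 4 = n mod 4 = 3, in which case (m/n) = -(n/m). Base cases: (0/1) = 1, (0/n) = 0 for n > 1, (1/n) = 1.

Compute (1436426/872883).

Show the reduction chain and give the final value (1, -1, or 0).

1

(1436426/872883): 1436426 mod 872883 = 563543, so (1436426/872883) = (563543/872883)
flip (563543/872883) -> (872883/563543): both odd, 563543 mod 4 = 3, 872883 mod 4 = 3, so the flip contributes -1; sign now -1
(872883/563543): 872883 mod 563543 = 309340, so (872883/563543) = (309340/563543)
factor out 2^2: 309340 = 2^2·77335; with 563543 mod 8 = 7, (2/563543) = +1; sign now -1; continue with (77335/563543)
flip (77335/563543) -> (563543/77335): both odd, 77335 mod 4 = 3, 563543 mod 4 = 3, so the flip contributes -1; sign now +1
(563543/77335): 563543 mod 77335 = 22198, so (563543/77335) = (22198/77335)
factor out 2^1: 22198 = 2^1·11099; with 77335 mod 8 = 7, (2/77335) = +1; sign now +1; continue with (11099/77335)
flip (11099/77335) -> (77335/11099): both odd, 11099 mod 4 = 3, 77335 mod 4 = 3, so the flip contributes -1; sign now -1
(77335/11099): 77335 mod 11099 = 10741, so (77335/11099) = (10741/11099)
flip (10741/11099) -> (11099/10741): both odd, 10741 mod 4 = 1, 11099 mod 4 = 3, so the flip contributes +1; sign now -1
(11099/10741): 11099 mod 10741 = 358, so (11099/10741) = (358/10741)
factor out 2^1: 358 = 2^1·179; with 10741 mod 8 = 5, (2/10741) = -1; sign now +1; continue with (179/10741)
flip (179/10741) -> (10741/179): both odd, 179 mod 4 = 3, 10741 mod 4 = 1, so the flip contributes +1; sign now +1
(10741/179): 10741 mod 179 = 1, so (10741/179) = (1/179)
reached (1/179) = 1, so the symbol is +1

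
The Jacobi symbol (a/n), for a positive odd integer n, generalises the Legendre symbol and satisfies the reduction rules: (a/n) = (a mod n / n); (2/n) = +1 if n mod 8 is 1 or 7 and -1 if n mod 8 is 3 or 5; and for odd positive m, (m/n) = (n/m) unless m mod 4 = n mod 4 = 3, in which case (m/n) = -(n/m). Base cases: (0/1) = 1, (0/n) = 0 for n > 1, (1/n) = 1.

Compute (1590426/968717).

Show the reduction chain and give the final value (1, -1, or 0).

1

(1590426/968717) = (621709/968717)   [reduce mod 968717]
reciprocity: (621709/968717) = +1·(968717/621709) since 621709 mod 4 = 1, 968717 mod 4 = 1; sign now +1
(968717/621709) = (347008/621709)   [reduce mod 621709]
347008 = 2^7·2711; (2/621709) = -1 since 621709 mod 8 = 5, so (347008/621709) = (-1)^7·(2711/621709); sign now -1
reciprocity: (2711/621709) = +1·(621709/2711) since 2711 mod 4 = 3, 621709 mod 4 = 1; sign now -1
(621709/2711) = (890/2711)   [reduce mod 2711]
890 = 2^1·445; (2/2711) = +1 since 2711 mod 8 = 7, so (890/2711) = (+1)^1·(445/2711); sign now -1
reciprocity: (445/2711) = +1·(2711/445) since 445 mod 4 = 1, 2711 mod 4 = 3; sign now -1
(2711/445) = (41/445)   [reduce mod 445]
reciprocity: (41/445) = +1·(445/41) since 41 mod 4 = 1, 445 mod 4 = 1; sign now -1
(445/41) = (35/41)   [reduce mod 41]
reciprocity: (35/41) = +1·(41/35) since 35 mod 4 = 3, 41 mod 4 = 1; sign now -1
(41/35) = (6/35)   [reduce mod 35]
6 = 2^1·3; (2/35) = -1 since 35 mod 8 = 3, so (6/35) = (-1)^1·(3/35); sign now +1
reciprocity: (3/35) = -1·(35/3) since 3 mod 4 = 3, 35 mod 4 = 3; sign now -1
(35/3) = (2/3)   [reduce mod 3]
2 = 2^1·1; (2/3) = -1 since 3 mod 8 = 3, so (2/3) = (-1)^1·(1/3); sign now +1
(1/3) = 1; final value = sign = +1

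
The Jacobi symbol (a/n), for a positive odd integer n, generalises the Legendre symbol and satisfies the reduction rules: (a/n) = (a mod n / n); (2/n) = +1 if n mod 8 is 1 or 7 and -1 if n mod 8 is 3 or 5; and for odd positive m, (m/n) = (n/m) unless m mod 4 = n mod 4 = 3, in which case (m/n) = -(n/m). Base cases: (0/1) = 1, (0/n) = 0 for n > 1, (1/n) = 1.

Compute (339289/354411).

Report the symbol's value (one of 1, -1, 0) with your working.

-1

flip (339289/354411) -> (354411/339289): both odd, 339289 mod 4 = 1, 354411 mod 4 = 3, so the flip contributes +1; sign now +1
(354411/339289): 354411 mod 339289 = 15122, so (354411/339289) = (15122/339289)
factor out 2^1: 15122 = 2^1·7561; with 339289 mod 8 = 1, (2/339289) = +1; sign now +1; continue with (7561/339289)
flip (7561/339289) -> (339289/7561): both odd, 7561 mod 4 = 1, 339289 mod 4 = 1, so the flip contributes +1; sign now +1
(339289/7561): 339289 mod 7561 = 6605, so (339289/7561) = (6605/7561)
flip (6605/7561) -> (7561/6605): both odd, 6605 mod 4 = 1, 7561 mod 4 = 1, so the flip contributes +1; sign now +1
(7561/6605): 7561 mod 6605 = 956, so (7561/6605) = (956/6605)
factor out 2^2: 956 = 2^2·239; with 6605 mod 8 = 5, (2/6605) = -1; sign now +1; continue with (239/6605)
flip (239/6605) -> (6605/239): both odd, 239 mod 4 = 3, 6605 mod 4 = 1, so the flip contributes +1; sign now +1
(6605/239): 6605 mod 239 = 152, so (6605/239) = (152/239)
factor out 2^3: 152 = 2^3·19; with 239 mod 8 = 7, (2/239) = +1; sign now +1; continue with (19/239)
flip (19/239) -> (239/19): both odd, 19 mod 4 = 3, 239 mod 4 = 3, so the flip contributes -1; sign now -1
(239/19): 239 mod 19 = 11, so (239/19) = (11/19)
flip (11/19) -> (19/11): both odd, 11 mod 4 = 3, 19 mod 4 = 3, so the flip contributes -1; sign now +1
(19/11): 19 mod 11 = 8, so (19/11) = (8/11)
factor out 2^3: 8 = 2^3·1; with 11 mod 8 = 3, (2/11) = -1; sign now -1; continue with (1/11)
reached (1/11) = 1, so the symbol is -1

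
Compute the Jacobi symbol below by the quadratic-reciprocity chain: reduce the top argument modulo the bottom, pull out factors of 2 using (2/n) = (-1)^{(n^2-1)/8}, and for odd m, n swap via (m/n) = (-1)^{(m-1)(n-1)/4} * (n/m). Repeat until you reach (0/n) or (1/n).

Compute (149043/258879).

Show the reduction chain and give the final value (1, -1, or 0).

0

flip (149043/258879) -> (258879/149043): both odd, 149043 mod 4 = 3, 258879 mod 4 = 3, so the flip contributes -1; sign now -1
(258879/149043): 258879 mod 149043 = 109836, so (258879/149043) = (109836/149043)
factor out 2^2: 109836 = 2^2·27459; with 149043 mod 8 = 3, (2/149043) = -1; sign now -1; continue with (27459/149043)
flip (27459/149043) -> (149043/27459): both odd, 27459 mod 4 = 3, 149043 mod 4 = 3, so the flip contributes -1; sign now +1
(149043/27459): 149043 mod 27459 = 11748, so (149043/27459) = (11748/27459)
factor out 2^2: 11748 = 2^2·2937; with 27459 mod 8 = 3, (2/27459) = -1; sign now +1; continue with (2937/27459)
flip (2937/27459) -> (27459/2937): both odd, 2937 mod 4 = 1, 27459 mod 4 = 3, so the flip contributes +1; sign now +1
(27459/2937): 27459 mod 2937 = 1026, so (27459/2937) = (1026/2937)
factor out 2^1: 1026 = 2^1·513; with 2937 mod 8 = 1, (2/2937) = +1; sign now +1; continue with (513/2937)
flip (513/2937) -> (2937/513): both odd, 513 mod 4 = 1, 2937 mod 4 = 1, so the flip contributes +1; sign now +1
(2937/513): 2937 mod 513 = 372, so (2937/513) = (372/513)
factor out 2^2: 372 = 2^2·93; with 513 mod 8 = 1, (2/513) = +1; sign now +1; continue with (93/513)
flip (93/513) -> (513/93): both odd, 93 mod 4 = 1, 513 mod 4 = 1, so the flip contributes +1; sign now +1
(513/93): 513 mod 93 = 48, so (513/93) = (48/93)
factor out 2^4: 48 = 2^4·3; with 93 mod 8 = 5, (2/93) = -1; sign now +1; continue with (3/93)
flip (3/93) -> (93/3): both odd, 3 mod 4 = 3, 93 mod 4 = 1, so the flip contributes +1; sign now +1
(93/3): 93 mod 3 = 0, so (93/3) = (0/3)
reached (0/3); gcd(a, n) > 1, so (0/3) = 0 and the symbol is 0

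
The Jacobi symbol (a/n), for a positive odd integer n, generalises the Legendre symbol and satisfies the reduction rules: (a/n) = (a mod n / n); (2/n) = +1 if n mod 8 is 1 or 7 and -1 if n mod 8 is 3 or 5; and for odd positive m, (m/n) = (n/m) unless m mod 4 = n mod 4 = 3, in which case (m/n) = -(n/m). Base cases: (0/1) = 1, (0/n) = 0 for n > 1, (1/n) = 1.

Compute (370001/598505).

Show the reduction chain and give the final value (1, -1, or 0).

-1

flip (370001/598505) -> (598505/370001): both odd, 370001 mod 4 = 1, 598505 mod 4 = 1, so the flip contributes +1; sign now +1
(598505/370001): 598505 mod 370001 = 228504, so (598505/370001) = (228504/370001)
factor out 2^3: 228504 = 2^3·28563; with 370001 mod 8 = 1, (2/370001) = +1; sign now +1; continue with (28563/370001)
flip (28563/370001) -> (370001/28563): both odd, 28563 mod 4 = 3, 370001 mod 4 = 1, so the flip contributes +1; sign now +1
(370001/28563): 370001 mod 28563 = 27245, so (370001/28563) = (27245/28563)
flip (27245/28563) -> (28563/27245): both odd, 27245 mod 4 = 1, 28563 mod 4 = 3, so the flip contributes +1; sign now +1
(28563/27245): 28563 mod 27245 = 1318, so (28563/27245) = (1318/27245)
factor out 2^1: 1318 = 2^1·659; with 27245 mod 8 = 5, (2/27245) = -1; sign now -1; continue with (659/27245)
flip (659/27245) -> (27245/659): both odd, 659 mod 4 = 3, 27245 mod 4 = 1, so the flip contributes +1; sign now -1
(27245/659): 27245 mod 659 = 226, so (27245/659) = (226/659)
factor out 2^1: 226 = 2^1·113; with 659 mod 8 = 3, (2/659) = -1; sign now +1; continue with (113/659)
flip (113/659) -> (659/113): both odd, 113 mod 4 = 1, 659 mod 4 = 3, so the flip contributes +1; sign now +1
(659/113): 659 mod 113 = 94, so (659/113) = (94/113)
factor out 2^1: 94 = 2^1·47; with 113 mod 8 = 1, (2/113) = +1; sign now +1; continue with (47/113)
flip (47/113) -> (113/47): both odd, 47 mod 4 = 3, 113 mod 4 = 1, so the flip contributes +1; sign now +1
(113/47): 113 mod 47 = 19, so (113/47) = (19/47)
flip (19/47) -> (47/19): both odd, 19 mod 4 = 3, 47 mod 4 = 3, so the flip contributes -1; sign now -1
(47/19): 47 mod 19 = 9, so (47/19) = (9/19)
flip (9/19) -> (19/9): both odd, 9 mod 4 = 1, 19 mod 4 = 3, so the flip contributes +1; sign now -1
(19/9): 19 mod 9 = 1, so (19/9) = (1/9)
reached (1/9) = 1, so the symbol is -1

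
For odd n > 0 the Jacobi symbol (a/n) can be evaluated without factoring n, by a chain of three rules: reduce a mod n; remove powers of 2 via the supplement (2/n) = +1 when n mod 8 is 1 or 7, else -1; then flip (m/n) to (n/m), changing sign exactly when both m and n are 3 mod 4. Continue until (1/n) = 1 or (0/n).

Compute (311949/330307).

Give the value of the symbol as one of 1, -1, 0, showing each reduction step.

reciprocity: (311949/330307) = +1·(330307/311949) since 311949 mod 4 = 1, 330307 mod 4 = 3; sign now +1
(330307/311949) = (18358/311949)   [reduce mod 311949]
18358 = 2^1·9179; (2/311949) = -1 since 311949 mod 8 = 5, so (18358/311949) = (-1)^1·(9179/311949); sign now -1
reciprocity: (9179/311949) = +1·(311949/9179) since 9179 mod 4 = 3, 311949 mod 4 = 1; sign now -1
(311949/9179) = (9042/9179)   [reduce mod 9179]
9042 = 2^1·4521; (2/9179) = -1 since 9179 mod 8 = 3, so (9042/9179) = (-1)^1·(4521/9179); sign now +1
reciprocity: (4521/9179) = +1·(9179/4521) since 4521 mod 4 = 1, 9179 mod 4 = 3; sign now +1
(9179/4521) = (137/4521)   [reduce mod 4521]
reciprocity: (137/4521) = +1·(4521/137) since 137 mod 4 = 1, 4521 mod 4 = 1; sign now +1
(4521/137) = (0/137)   [reduce mod 137]
(0/137) = 0   [gcd(a, n) > 1]; final value = 0

0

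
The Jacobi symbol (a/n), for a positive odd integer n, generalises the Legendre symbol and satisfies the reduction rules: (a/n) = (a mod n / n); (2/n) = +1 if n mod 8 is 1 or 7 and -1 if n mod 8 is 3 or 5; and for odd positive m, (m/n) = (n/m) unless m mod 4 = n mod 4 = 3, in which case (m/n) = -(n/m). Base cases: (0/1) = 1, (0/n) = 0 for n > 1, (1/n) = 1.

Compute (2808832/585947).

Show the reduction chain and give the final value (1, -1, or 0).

(2808832/585947): 2808832 mod 585947 = 465044, so (2808832/585947) = (465044/585947)
factor out 2^2: 465044 = 2^2·116261; with 585947 mod 8 = 3, (2/585947) = -1; sign now +1; continue with (116261/585947)
flip (116261/585947) -> (585947/116261): both odd, 116261 mod 4 = 1, 585947 mod 4 = 3, so the flip contributes +1; sign now +1
(585947/116261): 585947 mod 116261 = 4642, so (585947/116261) = (4642/116261)
factor out 2^1: 4642 = 2^1·2321; with 116261 mod 8 = 5, (2/116261) = -1; sign now -1; continue with (2321/116261)
flip (2321/116261) -> (116261/2321): both odd, 2321 mod 4 = 1, 116261 mod 4 = 1, so the flip contributes +1; sign now -1
(116261/2321): 116261 mod 2321 = 211, so (116261/2321) = (211/2321)
flip (211/2321) -> (2321/211): both odd, 211 mod 4 = 3, 2321 mod 4 = 1, so the flip contributes +1; sign now -1
(2321/211): 2321 mod 211 = 0, so (2321/211) = (0/211)
reached (0/211); gcd(a, n) > 1, so (0/211) = 0 and the symbol is 0

0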